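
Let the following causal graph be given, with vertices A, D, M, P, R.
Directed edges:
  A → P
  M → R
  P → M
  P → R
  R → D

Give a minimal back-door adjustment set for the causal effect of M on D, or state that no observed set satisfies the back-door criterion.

M→D: minimal back-door set {P}.

desc(M)\{M}={D,R}; candidates ⊆ {A,P}.
size 0: {}; under {} M still reaches {A,D,P,R} ∋ D.
{P}: M⊥D given {P} in G with M→· removed — back-door holds.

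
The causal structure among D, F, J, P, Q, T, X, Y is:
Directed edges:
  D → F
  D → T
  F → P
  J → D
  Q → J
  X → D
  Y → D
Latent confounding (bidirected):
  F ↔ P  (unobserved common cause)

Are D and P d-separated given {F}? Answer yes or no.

Bayes-Ball from D | {F} reaches {J,P,Q,T,X,Y}.
P ∈ reach(D|{F}) ⇒ D ⊥̸ P | {F}.

No — D and P are d-connected given {F}.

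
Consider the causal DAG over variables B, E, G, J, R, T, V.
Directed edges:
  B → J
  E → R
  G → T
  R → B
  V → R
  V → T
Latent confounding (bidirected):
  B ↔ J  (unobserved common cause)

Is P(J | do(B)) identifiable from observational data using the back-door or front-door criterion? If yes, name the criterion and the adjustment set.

P(J|do(B)): not identifiable (no BD/FD set).

desc(B)\{B}={J}; candidates ⊆ {E,G,R,T,V}.
B↔J: latent back-door arc(s) into B.
size 0: {}; under {} B still reaches {E,J,R,T,V} ∋ J.
size 1: {E}, {G}, {R} …(+2); under {E} B still reaches {J,R,T,V} ∋ J.
size 2: {E,G}, {E,R}, {E,T} …(+7); under {E,G} B still reaches {J,R,T,V} ∋ J.
B↔J cannot be blocked by any observed set — no back-door set.
No mediator lies on a directed B→…→J path.
Neither criterion identifies P(J|do(B)) in this graph.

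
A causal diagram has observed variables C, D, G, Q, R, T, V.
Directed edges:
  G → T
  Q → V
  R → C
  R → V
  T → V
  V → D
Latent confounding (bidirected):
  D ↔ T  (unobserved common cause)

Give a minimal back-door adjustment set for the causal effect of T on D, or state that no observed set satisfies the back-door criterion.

T→D: no observed back-door set.

desc(T)\{T}={D,V}; candidates ⊆ {C,G,Q,R}.
T↔D: latent back-door arc(s) into T.
size 0: {}; under {} T still reaches {D,G} ∋ D.
size 1: {C}, {G}, {Q} …(+1); under {C} T still reaches {D,G} ∋ D.
size 2: {C,G}, {C,Q}, {C,R} …(+3); under {C,G} T still reaches {D} ∋ D.
T↔D cannot be blocked by any observed set — no back-door set.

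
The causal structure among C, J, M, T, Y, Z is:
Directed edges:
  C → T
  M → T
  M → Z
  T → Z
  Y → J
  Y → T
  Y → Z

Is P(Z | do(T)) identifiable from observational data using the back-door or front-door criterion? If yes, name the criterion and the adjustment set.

P(Z|do(T)): backdoor, adjust for {M, Y}.

desc(T)\{T}={Z}; candidates ⊆ {C,J,M,Y}.
size 0: {}; under {} T still reaches {C,J,M,Y,Z} ∋ Z.
size 1: {C}, {J}, {M} …(+1); under {C} T still reaches {J,M,Y,Z} ∋ Z.
{M,Y}: T⊥Z given {M,Y} in G with T→· removed — back-door holds.
P(Z|do(T)) = Σ_{M,Y} P(Z|T,M,Y)·P(M,Y).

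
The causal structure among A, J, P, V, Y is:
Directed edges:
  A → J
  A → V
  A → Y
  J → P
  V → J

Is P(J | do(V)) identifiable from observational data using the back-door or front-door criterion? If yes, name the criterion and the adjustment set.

desc(V)\{V}={J,P}; candidates ⊆ {A,Y}.
size 0: {}; under {} V still reaches {A,J,P,Y} ∋ J.
{A}: V⊥J given {A} in G with V→· removed — back-door holds.
P(J|do(V)) = Σ_{A} P(J|V,A)·P(A).

P(J|do(V)): backdoor, adjust for {A}.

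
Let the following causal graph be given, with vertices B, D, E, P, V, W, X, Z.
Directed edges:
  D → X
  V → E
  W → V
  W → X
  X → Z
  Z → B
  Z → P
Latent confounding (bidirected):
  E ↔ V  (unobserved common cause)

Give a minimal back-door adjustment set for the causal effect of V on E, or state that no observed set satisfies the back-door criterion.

V→E: no observed back-door set.

desc(V)\{V}={E}; candidates ⊆ {B,D,P,W,X,Z}.
V↔E: latent back-door arc(s) into V.
size 0: {}; under {} V still reaches {B,E,P,W,X,Z} ∋ E.
size 1: {B}, {D}, {P} …(+3); under {B} V still reaches {D,E,P,W,X,Z} ∋ E.
size 2: {B,D}, {B,P}, {B,W} …(+12); under {B,D} V still reaches {E,P,W,X,Z} ∋ E.
V↔E cannot be blocked by any observed set — no back-door set.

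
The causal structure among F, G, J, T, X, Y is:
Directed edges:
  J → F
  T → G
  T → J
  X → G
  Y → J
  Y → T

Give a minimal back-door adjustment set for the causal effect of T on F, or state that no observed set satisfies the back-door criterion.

desc(T)\{T}={F,G,J}; candidates ⊆ {X,Y}.
size 0: {}; under {} T still reaches {F,J,Y} ∋ F.
{Y}: T⊥F given {Y} in G with T→· removed — back-door holds.

T→F: minimal back-door set {Y}.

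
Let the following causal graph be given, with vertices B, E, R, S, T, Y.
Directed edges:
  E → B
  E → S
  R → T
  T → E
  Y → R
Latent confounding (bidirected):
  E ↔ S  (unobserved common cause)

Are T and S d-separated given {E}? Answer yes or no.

No — T and S are d-connected given {E}.

Bayes-Ball from T | {E} reaches {R,S,Y}.
S ∈ reach(T|{E}) ⇒ T ⊥̸ S | {E}.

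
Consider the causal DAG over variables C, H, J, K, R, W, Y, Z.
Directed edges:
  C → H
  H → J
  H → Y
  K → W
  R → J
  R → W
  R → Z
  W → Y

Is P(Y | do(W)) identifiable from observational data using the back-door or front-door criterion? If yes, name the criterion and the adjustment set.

desc(W)\{W}={Y}; candidates ⊆ {C,H,J,K,R,Z}.
∅: W⊥Y given ∅ in G with W→· removed — back-door holds.
P(Y|do(W)) = P(Y|W) — no adjustment needed.

P(Y|do(W)): backdoor, adjust for ∅.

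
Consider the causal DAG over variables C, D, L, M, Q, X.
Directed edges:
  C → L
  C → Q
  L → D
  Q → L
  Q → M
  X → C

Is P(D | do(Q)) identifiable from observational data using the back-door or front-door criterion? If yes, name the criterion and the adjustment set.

desc(Q)\{Q}={D,L,M}; candidates ⊆ {C,X}.
size 0: {}; under {} Q still reaches {C,D,L,X} ∋ D.
{C}: Q⊥D given {C} in G with Q→· removed — back-door holds.
P(D|do(Q)) = Σ_{C} P(D|Q,C)·P(C).

P(D|do(Q)): backdoor, adjust for {C}.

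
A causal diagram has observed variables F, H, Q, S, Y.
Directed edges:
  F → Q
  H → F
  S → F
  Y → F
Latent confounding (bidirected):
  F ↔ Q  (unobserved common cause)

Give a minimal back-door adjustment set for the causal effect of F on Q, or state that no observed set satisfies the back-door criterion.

F→Q: no observed back-door set.

desc(F)\{F}={Q}; candidates ⊆ {H,S,Y}.
F↔Q: latent back-door arc(s) into F.
size 0: {}; under {} F still reaches {H,Q,S,Y} ∋ Q.
size 1: {H}, {S}, {Y}; under {H} F still reaches {Q,S,Y} ∋ Q.
size 2: {H,S}, {H,Y}, {S,Y}; under {H,S} F still reaches {Q,Y} ∋ Q.
F↔Q cannot be blocked by any observed set — no back-door set.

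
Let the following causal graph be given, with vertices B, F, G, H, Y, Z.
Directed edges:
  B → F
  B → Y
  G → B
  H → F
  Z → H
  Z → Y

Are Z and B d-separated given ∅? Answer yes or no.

Bayes-Ball from Z | ∅ reaches {F,H,Y}.
B ∉ reach(Z|∅) ⇒ Z ⊥ B | ∅.

Yes — Z ⊥ B | ∅.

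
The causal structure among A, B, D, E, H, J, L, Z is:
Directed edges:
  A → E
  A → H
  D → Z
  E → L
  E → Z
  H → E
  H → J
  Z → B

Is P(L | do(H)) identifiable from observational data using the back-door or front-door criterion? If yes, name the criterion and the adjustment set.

desc(H)\{H}={B,E,J,L,Z}; candidates ⊆ {A,D}.
size 0: {}; under {} H still reaches {A,B,E,L,Z} ∋ L.
{A}: H⊥L given {A} in G with H→· removed — back-door holds.
P(L|do(H)) = Σ_{A} P(L|H,A)·P(A).

P(L|do(H)): backdoor, adjust for {A}.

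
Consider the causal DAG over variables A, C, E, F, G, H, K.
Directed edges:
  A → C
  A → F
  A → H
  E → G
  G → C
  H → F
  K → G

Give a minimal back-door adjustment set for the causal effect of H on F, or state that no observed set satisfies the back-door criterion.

H→F: minimal back-door set {A}.

desc(H)\{H}={F}; candidates ⊆ {A,C,E,G,K}.
size 0: {}; under {} H still reaches {A,C,F} ∋ F.
{A}: H⊥F given {A} in G with H→· removed — back-door holds.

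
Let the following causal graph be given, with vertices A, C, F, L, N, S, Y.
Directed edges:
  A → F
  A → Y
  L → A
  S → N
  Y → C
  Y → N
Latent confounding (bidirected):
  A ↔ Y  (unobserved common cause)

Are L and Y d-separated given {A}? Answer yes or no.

No — L and Y are d-connected given {A}.

Bayes-Ball from L | {A} reaches {C,N,Y}.
Y ∈ reach(L|{A}) ⇒ L ⊥̸ Y | {A}.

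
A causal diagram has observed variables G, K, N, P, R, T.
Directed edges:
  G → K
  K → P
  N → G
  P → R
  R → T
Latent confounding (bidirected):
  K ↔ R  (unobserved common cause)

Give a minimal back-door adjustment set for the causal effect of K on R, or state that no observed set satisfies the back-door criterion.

desc(K)\{K}={P,R,T}; candidates ⊆ {G,N}.
K↔R: latent back-door arc(s) into K.
size 0: {}; under {} K still reaches {G,N,R,T} ∋ R.
size 1: {G}, {N}; under {G} K still reaches {R,T} ∋ R.
size 2: {G,N}; under {G,N} K still reaches {R,T} ∋ R.
K↔R cannot be blocked by any observed set — no back-door set.

K→R: no observed back-door set.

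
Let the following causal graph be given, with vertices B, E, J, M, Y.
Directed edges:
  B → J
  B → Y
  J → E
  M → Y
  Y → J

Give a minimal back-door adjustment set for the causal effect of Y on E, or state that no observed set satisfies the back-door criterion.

desc(Y)\{Y}={E,J}; candidates ⊆ {B,M}.
size 0: {}; under {} Y still reaches {B,E,J,M} ∋ E.
{B}: Y⊥E given {B} in G with Y→· removed — back-door holds.

Y→E: minimal back-door set {B}.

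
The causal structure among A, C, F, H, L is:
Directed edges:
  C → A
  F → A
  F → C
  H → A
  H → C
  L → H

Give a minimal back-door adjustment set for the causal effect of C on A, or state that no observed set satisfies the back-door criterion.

C→A: minimal back-door set {F, H}.

desc(C)\{C}={A}; candidates ⊆ {F,H,L}.
size 0: {}; under {} C still reaches {A,F,H,L} ∋ A.
size 1: {F}, {H}, {L}; under {F} C still reaches {A,H,L} ∋ A.
{F,H}: C⊥A given {F,H} in G with C→· removed — back-door holds.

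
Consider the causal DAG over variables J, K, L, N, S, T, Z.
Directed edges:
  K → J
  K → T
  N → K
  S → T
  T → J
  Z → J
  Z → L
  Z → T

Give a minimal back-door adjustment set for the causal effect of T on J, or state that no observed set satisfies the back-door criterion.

T→J: minimal back-door set {K, Z}.

desc(T)\{T}={J}; candidates ⊆ {K,L,N,S,Z}.
size 0: {}; under {} T still reaches {J,K,L,N,S,Z} ∋ J.
size 1: {K}, {L}, {N} …(+2); under {K} T still reaches {J,L,S,Z} ∋ J.
{K,Z}: T⊥J given {K,Z} in G with T→· removed — back-door holds.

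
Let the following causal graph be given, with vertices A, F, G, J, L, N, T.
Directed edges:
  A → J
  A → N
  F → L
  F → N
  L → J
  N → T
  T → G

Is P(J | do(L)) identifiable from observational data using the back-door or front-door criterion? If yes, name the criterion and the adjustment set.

P(J|do(L)): backdoor, adjust for ∅.

desc(L)\{L}={J}; candidates ⊆ {A,F,G,N,T}.
∅: L⊥J given ∅ in G with L→· removed — back-door holds.
P(J|do(L)) = P(J|L) — no adjustment needed.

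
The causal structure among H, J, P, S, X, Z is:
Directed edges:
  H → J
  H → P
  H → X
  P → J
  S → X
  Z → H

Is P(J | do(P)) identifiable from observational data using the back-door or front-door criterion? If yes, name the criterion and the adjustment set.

desc(P)\{P}={J}; candidates ⊆ {H,S,X,Z}.
size 0: {}; under {} P still reaches {H,J,X,Z} ∋ J.
{H}: P⊥J given {H} in G with P→· removed — back-door holds.
P(J|do(P)) = Σ_{H} P(J|P,H)·P(H).

P(J|do(P)): backdoor, adjust for {H}.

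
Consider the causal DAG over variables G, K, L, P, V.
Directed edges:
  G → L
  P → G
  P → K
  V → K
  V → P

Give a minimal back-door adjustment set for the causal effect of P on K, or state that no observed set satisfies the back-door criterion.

P→K: minimal back-door set {V}.

desc(P)\{P}={G,K,L}; candidates ⊆ {V}.
size 0: {}; under {} P still reaches {K,V} ∋ K.
{V}: P⊥K given {V} in G with P→· removed — back-door holds.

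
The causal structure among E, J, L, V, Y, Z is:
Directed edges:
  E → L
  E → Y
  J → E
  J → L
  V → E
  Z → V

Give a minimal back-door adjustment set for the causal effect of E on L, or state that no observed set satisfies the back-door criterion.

E→L: minimal back-door set {J}.

desc(E)\{E}={L,Y}; candidates ⊆ {J,V,Z}.
size 0: {}; under {} E still reaches {J,L,V,Z} ∋ L.
{J}: E⊥L given {J} in G with E→· removed — back-door holds.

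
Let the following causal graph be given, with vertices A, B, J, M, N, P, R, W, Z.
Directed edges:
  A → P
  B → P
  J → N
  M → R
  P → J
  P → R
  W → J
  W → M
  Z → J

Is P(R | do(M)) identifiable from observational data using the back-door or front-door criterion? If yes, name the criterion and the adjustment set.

desc(M)\{M}={R}; candidates ⊆ {A,B,J,N,P,W,Z}.
∅: M⊥R given ∅ in G with M→· removed — back-door holds.
P(R|do(M)) = P(R|M) — no adjustment needed.

P(R|do(M)): backdoor, adjust for ∅.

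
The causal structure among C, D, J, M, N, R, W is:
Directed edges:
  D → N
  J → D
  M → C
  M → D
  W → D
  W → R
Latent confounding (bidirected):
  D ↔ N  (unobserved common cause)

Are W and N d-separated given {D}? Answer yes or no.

Bayes-Ball from W | {D} reaches {C,J,M,N,R}.
N ∈ reach(W|{D}) ⇒ W ⊥̸ N | {D}.

No — W and N are d-connected given {D}.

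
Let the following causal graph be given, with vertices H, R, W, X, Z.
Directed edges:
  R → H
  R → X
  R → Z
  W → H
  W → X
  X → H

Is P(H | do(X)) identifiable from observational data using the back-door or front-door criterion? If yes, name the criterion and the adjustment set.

P(H|do(X)): backdoor, adjust for {R, W}.

desc(X)\{X}={H}; candidates ⊆ {R,W,Z}.
size 0: {}; under {} X still reaches {H,R,W,Z} ∋ H.
size 1: {R}, {W}, {Z}; under {R} X still reaches {H,W} ∋ H.
{R,W}: X⊥H given {R,W} in G with X→· removed — back-door holds.
P(H|do(X)) = Σ_{R,W} P(H|X,R,W)·P(R,W).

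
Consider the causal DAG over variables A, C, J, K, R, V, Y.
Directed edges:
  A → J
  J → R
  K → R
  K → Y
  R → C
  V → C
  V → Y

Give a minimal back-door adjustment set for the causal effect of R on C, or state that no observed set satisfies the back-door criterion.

desc(R)\{R}={C}; candidates ⊆ {A,J,K,V,Y}.
∅: R⊥C given ∅ in G with R→· removed — back-door holds.

R→C: minimal back-door set ∅.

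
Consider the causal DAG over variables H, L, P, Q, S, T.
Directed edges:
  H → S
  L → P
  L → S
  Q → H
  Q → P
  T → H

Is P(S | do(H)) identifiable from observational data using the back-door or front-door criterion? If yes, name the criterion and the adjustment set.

desc(H)\{H}={S}; candidates ⊆ {L,P,Q,T}.
∅: H⊥S given ∅ in G with H→· removed — back-door holds.
P(S|do(H)) = P(S|H) — no adjustment needed.

P(S|do(H)): backdoor, adjust for ∅.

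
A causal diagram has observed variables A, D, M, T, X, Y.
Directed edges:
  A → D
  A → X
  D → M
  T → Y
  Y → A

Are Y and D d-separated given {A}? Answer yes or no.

Yes — Y ⊥ D | {A}.

Bayes-Ball from Y | {A} reaches {T}.
D ∉ reach(Y|{A}) ⇒ Y ⊥ D | {A}.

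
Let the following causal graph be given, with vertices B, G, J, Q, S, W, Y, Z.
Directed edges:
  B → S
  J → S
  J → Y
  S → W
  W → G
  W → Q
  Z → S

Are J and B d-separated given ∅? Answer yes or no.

Bayes-Ball from J | ∅ reaches {G,Q,S,W,Y}.
B ∉ reach(J|∅) ⇒ J ⊥ B | ∅.

Yes — J ⊥ B | ∅.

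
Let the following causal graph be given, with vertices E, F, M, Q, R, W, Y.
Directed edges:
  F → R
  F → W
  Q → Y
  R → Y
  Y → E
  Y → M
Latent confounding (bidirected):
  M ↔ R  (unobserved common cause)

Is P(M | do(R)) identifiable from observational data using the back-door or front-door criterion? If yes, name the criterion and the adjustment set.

P(M|do(R)): frontdoor, adjust for {Y}.

desc(R)\{R}={E,M,Y}; candidates ⊆ {F,Q,W}.
R↔M: latent back-door arc(s) into R.
size 0: {}; under {} R still reaches {F,M,W} ∋ M.
size 1: {F}, {Q}, {W}; under {F} R still reaches {M} ∋ M.
size 2: {F,Q}, {F,W}, {Q,W}; under {F,Q} R still reaches {M} ∋ M.
R↔M cannot be blocked by any observed set — no back-door set.
{Y}: (i) intercepts every directed R→M path; (ii) no back-door R→{Y}; (iii) {R} blocks every back-door {Y}→M. Front-door holds.
P(M|do(R)) = Σ_{Y} P(Y|R) Σ_{R'} P(M|Y,R')P(R').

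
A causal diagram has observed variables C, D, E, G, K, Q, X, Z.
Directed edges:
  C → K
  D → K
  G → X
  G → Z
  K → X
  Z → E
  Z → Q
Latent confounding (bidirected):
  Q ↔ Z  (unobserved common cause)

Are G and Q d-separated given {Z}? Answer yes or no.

No — G and Q are d-connected given {Z}.

Bayes-Ball from G | {Z} reaches {Q,X}.
Q ∈ reach(G|{Z}) ⇒ G ⊥̸ Q | {Z}.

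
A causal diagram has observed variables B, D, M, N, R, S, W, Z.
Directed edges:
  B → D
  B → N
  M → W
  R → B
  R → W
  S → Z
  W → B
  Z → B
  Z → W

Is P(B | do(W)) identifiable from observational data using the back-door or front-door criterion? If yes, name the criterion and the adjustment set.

desc(W)\{W}={B,D,N}; candidates ⊆ {M,R,S,Z}.
size 0: {}; under {} W still reaches {B,D,M,N,R,S,Z} ∋ B.
size 1: {M}, {R}, {S} …(+1); under {M} W still reaches {B,D,N,R,S,Z} ∋ B.
{R,Z}: W⊥B given {R,Z} in G with W→· removed — back-door holds.
P(B|do(W)) = Σ_{R,Z} P(B|W,R,Z)·P(R,Z).

P(B|do(W)): backdoor, adjust for {R, Z}.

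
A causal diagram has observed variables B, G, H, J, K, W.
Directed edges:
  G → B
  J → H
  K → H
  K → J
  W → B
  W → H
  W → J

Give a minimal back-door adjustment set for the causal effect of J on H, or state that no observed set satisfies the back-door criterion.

desc(J)\{J}={H}; candidates ⊆ {B,G,K,W}.
size 0: {}; under {} J still reaches {B,H,K,W} ∋ H.
size 1: {B}, {G}, {K} …(+1); under {B} J still reaches {G,H,K,W} ∋ H.
{K,W}: J⊥H given {K,W} in G with J→· removed — back-door holds.

J→H: minimal back-door set {K, W}.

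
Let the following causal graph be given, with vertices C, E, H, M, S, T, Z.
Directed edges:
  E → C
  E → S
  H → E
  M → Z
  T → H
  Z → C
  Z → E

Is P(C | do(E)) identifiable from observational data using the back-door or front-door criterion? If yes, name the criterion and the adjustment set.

desc(E)\{E}={C,S}; candidates ⊆ {H,M,T,Z}.
size 0: {}; under {} E still reaches {C,H,M,T,Z} ∋ C.
{Z}: E⊥C given {Z} in G with E→· removed — back-door holds.
P(C|do(E)) = Σ_{Z} P(C|E,Z)·P(Z).

P(C|do(E)): backdoor, adjust for {Z}.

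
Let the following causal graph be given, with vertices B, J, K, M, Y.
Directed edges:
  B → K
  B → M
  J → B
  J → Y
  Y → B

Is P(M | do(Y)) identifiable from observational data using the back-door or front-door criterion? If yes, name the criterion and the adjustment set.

P(M|do(Y)): backdoor, adjust for {J}.

desc(Y)\{Y}={B,K,M}; candidates ⊆ {J}.
size 0: {}; under {} Y still reaches {B,J,K,M} ∋ M.
{J}: Y⊥M given {J} in G with Y→· removed — back-door holds.
P(M|do(Y)) = Σ_{J} P(M|Y,J)·P(J).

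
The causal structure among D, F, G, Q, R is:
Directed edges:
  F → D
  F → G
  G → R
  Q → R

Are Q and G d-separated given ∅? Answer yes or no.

Yes — Q ⊥ G | ∅.

Bayes-Ball from Q | ∅ reaches {R}.
G ∉ reach(Q|∅) ⇒ Q ⊥ G | ∅.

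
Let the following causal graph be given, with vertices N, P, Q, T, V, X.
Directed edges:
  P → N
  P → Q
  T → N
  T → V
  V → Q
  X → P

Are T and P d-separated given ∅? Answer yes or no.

Yes — T ⊥ P | ∅.

Bayes-Ball from T | ∅ reaches {N,Q,V}.
P ∉ reach(T|∅) ⇒ T ⊥ P | ∅.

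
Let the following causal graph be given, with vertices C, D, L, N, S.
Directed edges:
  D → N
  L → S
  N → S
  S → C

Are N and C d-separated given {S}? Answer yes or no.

Bayes-Ball from N | {S} reaches {D,L}.
C ∉ reach(N|{S}) ⇒ N ⊥ C | {S}.

Yes — N ⊥ C | {S}.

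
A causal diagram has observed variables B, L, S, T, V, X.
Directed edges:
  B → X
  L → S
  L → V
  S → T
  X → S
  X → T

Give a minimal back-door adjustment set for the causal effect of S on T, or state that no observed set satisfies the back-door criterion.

S→T: minimal back-door set {X}.

desc(S)\{S}={T}; candidates ⊆ {B,L,V,X}.
size 0: {}; under {} S still reaches {B,L,T,V,X} ∋ T.
{X}: S⊥T given {X} in G with S→· removed — back-door holds.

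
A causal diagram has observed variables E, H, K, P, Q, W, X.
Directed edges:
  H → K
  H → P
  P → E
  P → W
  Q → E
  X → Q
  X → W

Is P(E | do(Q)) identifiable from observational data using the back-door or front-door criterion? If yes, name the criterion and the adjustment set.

P(E|do(Q)): backdoor, adjust for ∅.

desc(Q)\{Q}={E}; candidates ⊆ {H,K,P,W,X}.
∅: Q⊥E given ∅ in G with Q→· removed — back-door holds.
P(E|do(Q)) = P(E|Q) — no adjustment needed.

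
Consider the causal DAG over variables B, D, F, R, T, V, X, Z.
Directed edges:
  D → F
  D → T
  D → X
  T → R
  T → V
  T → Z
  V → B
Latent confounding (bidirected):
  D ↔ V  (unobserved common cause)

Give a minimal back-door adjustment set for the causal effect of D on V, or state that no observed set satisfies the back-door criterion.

D→V: no observed back-door set.

desc(D)\{D}={B,F,R,T,V,X,Z}; candidates ⊆ {—}.
D↔V: latent back-door arc(s) into D.
size 0: {}; under {} D still reaches {B,V} ∋ V.
D↔V cannot be blocked by any observed set — no back-door set.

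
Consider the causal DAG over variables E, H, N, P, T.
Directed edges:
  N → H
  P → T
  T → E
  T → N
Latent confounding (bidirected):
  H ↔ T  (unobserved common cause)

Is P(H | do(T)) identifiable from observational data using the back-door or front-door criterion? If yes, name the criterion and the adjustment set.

P(H|do(T)): frontdoor, adjust for {N}.

desc(T)\{T}={E,H,N}; candidates ⊆ {P}.
T↔H: latent back-door arc(s) into T.
size 0: {}; under {} T still reaches {H,P} ∋ H.
size 1: {P}; under {P} T still reaches {H} ∋ H.
T↔H cannot be blocked by any observed set — no back-door set.
{N}: (i) intercepts every directed T→H path; (ii) no back-door T→{N}; (iii) {T} blocks every back-door {N}→H. Front-door holds.
P(H|do(T)) = Σ_{N} P(N|T) Σ_{T'} P(H|N,T')P(T').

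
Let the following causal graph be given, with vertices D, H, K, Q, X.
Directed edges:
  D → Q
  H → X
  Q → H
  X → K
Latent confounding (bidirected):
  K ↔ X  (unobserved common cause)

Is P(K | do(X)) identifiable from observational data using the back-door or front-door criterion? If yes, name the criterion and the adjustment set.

desc(X)\{X}={K}; candidates ⊆ {D,H,Q}.
X↔K: latent back-door arc(s) into X.
size 0: {}; under {} X still reaches {D,H,K,Q} ∋ K.
size 1: {D}, {H}, {Q}; under {D} X still reaches {H,K,Q} ∋ K.
size 2: {D,H}, {D,Q}, {H,Q}; under {D,H} X still reaches {K} ∋ K.
X↔K cannot be blocked by any observed set — no back-door set.
No mediator lies on a directed X→…→K path.
Neither criterion identifies P(K|do(X)) in this graph.

P(K|do(X)): not identifiable (no BD/FD set).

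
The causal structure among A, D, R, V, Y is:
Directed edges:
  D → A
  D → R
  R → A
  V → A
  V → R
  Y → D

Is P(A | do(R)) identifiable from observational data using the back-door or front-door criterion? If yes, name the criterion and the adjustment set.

P(A|do(R)): backdoor, adjust for {D, V}.

desc(R)\{R}={A}; candidates ⊆ {D,V,Y}.
size 0: {}; under {} R still reaches {A,D,V,Y} ∋ A.
size 1: {D}, {V}, {Y}; under {D} R still reaches {A,V} ∋ A.
{D,V}: R⊥A given {D,V} in G with R→· removed — back-door holds.
P(A|do(R)) = Σ_{D,V} P(A|R,D,V)·P(D,V).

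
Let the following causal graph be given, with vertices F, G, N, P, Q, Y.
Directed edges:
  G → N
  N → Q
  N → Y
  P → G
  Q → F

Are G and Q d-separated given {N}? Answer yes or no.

Bayes-Ball from G | {N} reaches {P}.
Q ∉ reach(G|{N}) ⇒ G ⊥ Q | {N}.

Yes — G ⊥ Q | {N}.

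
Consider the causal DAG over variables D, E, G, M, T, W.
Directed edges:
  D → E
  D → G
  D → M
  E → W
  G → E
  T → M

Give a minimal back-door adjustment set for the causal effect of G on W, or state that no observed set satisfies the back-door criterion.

G→W: minimal back-door set {D}.

desc(G)\{G}={E,W}; candidates ⊆ {D,M,T}.
size 0: {}; under {} G still reaches {D,E,M,W} ∋ W.
{D}: G⊥W given {D} in G with G→· removed — back-door holds.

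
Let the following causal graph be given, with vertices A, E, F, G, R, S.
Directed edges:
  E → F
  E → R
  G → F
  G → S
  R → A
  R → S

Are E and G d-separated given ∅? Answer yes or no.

Bayes-Ball from E | ∅ reaches {A,F,R,S}.
G ∉ reach(E|∅) ⇒ E ⊥ G | ∅.

Yes — E ⊥ G | ∅.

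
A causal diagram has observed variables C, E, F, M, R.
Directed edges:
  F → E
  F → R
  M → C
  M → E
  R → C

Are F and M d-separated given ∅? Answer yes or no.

Bayes-Ball from F | ∅ reaches {C,E,R}.
M ∉ reach(F|∅) ⇒ F ⊥ M | ∅.

Yes — F ⊥ M | ∅.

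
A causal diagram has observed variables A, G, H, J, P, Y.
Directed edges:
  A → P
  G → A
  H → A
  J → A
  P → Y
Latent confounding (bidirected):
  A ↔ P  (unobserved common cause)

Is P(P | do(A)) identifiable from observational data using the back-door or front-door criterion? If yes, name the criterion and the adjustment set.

desc(A)\{A}={P,Y}; candidates ⊆ {G,H,J}.
A↔P: latent back-door arc(s) into A.
size 0: {}; under {} A still reaches {G,H,J,P,Y} ∋ P.
size 1: {G}, {H}, {J}; under {G} A still reaches {H,J,P,Y} ∋ P.
size 2: {G,H}, {G,J}, {H,J}; under {G,H} A still reaches {J,P,Y} ∋ P.
A↔P cannot be blocked by any observed set — no back-door set.
No mediator lies on a directed A→…→P path.
Neither criterion identifies P(P|do(A)) in this graph.

P(P|do(A)): not identifiable (no BD/FD set).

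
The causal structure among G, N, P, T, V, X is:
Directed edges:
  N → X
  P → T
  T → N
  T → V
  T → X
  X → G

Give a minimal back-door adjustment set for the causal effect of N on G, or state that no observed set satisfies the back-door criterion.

N→G: minimal back-door set {T}.

desc(N)\{N}={G,X}; candidates ⊆ {P,T,V}.
size 0: {}; under {} N still reaches {G,P,T,V,X} ∋ G.
{T}: N⊥G given {T} in G with N→· removed — back-door holds.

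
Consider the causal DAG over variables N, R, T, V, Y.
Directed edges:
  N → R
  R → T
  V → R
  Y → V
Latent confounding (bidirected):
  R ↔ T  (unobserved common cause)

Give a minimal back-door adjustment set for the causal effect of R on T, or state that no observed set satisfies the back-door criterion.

desc(R)\{R}={T}; candidates ⊆ {N,V,Y}.
R↔T: latent back-door arc(s) into R.
size 0: {}; under {} R still reaches {N,T,V,Y} ∋ T.
size 1: {N}, {V}, {Y}; under {N} R still reaches {T,V,Y} ∋ T.
size 2: {N,V}, {N,Y}, {V,Y}; under {N,V} R still reaches {T} ∋ T.
R↔T cannot be blocked by any observed set — no back-door set.

R→T: no observed back-door set.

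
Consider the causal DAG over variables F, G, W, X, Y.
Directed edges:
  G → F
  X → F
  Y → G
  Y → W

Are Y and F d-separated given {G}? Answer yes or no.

Bayes-Ball from Y | {G} reaches {W}.
F ∉ reach(Y|{G}) ⇒ Y ⊥ F | {G}.

Yes — Y ⊥ F | {G}.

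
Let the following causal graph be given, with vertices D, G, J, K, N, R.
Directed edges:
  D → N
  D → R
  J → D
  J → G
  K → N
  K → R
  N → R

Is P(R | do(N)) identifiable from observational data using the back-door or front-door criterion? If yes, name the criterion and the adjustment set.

desc(N)\{N}={R}; candidates ⊆ {D,G,J,K}.
size 0: {}; under {} N still reaches {D,G,J,K,R} ∋ R.
size 1: {D}, {G}, {J} …(+1); under {D} N still reaches {K,R} ∋ R.
{D,K}: N⊥R given {D,K} in G with N→· removed — back-door holds.
P(R|do(N)) = Σ_{D,K} P(R|N,D,K)·P(D,K).

P(R|do(N)): backdoor, adjust for {D, K}.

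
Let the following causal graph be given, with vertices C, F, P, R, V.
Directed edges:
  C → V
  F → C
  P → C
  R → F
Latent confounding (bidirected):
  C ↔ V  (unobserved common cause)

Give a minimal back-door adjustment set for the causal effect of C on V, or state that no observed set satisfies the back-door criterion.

C→V: no observed back-door set.

desc(C)\{C}={V}; candidates ⊆ {F,P,R}.
C↔V: latent back-door arc(s) into C.
size 0: {}; under {} C still reaches {F,P,R,V} ∋ V.
size 1: {F}, {P}, {R}; under {F} C still reaches {P,V} ∋ V.
size 2: {F,P}, {F,R}, {P,R}; under {F,P} C still reaches {V} ∋ V.
C↔V cannot be blocked by any observed set — no back-door set.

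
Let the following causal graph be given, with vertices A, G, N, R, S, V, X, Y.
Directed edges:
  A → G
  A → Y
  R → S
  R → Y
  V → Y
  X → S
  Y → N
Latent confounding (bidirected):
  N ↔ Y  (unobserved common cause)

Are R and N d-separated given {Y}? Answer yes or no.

No — R and N are d-connected given {Y}.

Bayes-Ball from R | {Y} reaches {A,G,N,S,V}.
N ∈ reach(R|{Y}) ⇒ R ⊥̸ N | {Y}.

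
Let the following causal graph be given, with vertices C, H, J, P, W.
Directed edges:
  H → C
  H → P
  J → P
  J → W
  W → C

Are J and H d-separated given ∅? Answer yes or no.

Yes — J ⊥ H | ∅.

Bayes-Ball from J | ∅ reaches {C,P,W}.
H ∉ reach(J|∅) ⇒ J ⊥ H | ∅.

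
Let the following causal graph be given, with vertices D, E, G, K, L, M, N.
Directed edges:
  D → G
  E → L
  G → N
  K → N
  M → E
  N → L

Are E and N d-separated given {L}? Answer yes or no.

Bayes-Ball from E | {L} reaches {D,G,K,M,N}.
N ∈ reach(E|{L}) ⇒ E ⊥̸ N | {L}.

No — E and N are d-connected given {L}.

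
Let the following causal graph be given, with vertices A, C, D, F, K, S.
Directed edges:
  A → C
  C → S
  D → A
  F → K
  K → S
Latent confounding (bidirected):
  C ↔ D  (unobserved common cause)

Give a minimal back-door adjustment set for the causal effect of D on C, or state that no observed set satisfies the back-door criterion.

desc(D)\{D}={A,C,S}; candidates ⊆ {F,K}.
D↔C: latent back-door arc(s) into D.
size 0: {}; under {} D still reaches {C,S} ∋ C.
size 1: {F}, {K}; under {F} D still reaches {C,S} ∋ C.
size 2: {F,K}; under {F,K} D still reaches {C,S} ∋ C.
D↔C cannot be blocked by any observed set — no back-door set.

D→C: no observed back-door set.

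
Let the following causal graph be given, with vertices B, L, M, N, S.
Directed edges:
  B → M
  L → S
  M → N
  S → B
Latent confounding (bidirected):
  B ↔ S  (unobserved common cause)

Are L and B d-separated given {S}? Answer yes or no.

No — L and B are d-connected given {S}.

Bayes-Ball from L | {S} reaches {B,M,N}.
B ∈ reach(L|{S}) ⇒ L ⊥̸ B | {S}.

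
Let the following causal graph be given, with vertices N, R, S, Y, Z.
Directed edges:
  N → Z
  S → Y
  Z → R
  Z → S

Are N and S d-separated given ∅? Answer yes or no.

Bayes-Ball from N | ∅ reaches {R,S,Y,Z}.
S ∈ reach(N|∅) ⇒ N ⊥̸ S | ∅.

No — N and S are d-connected given ∅.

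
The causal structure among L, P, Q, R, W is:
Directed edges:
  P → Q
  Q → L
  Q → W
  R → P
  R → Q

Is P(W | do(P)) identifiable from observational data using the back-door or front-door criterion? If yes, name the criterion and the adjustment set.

desc(P)\{P}={L,Q,W}; candidates ⊆ {R}.
size 0: {}; under {} P still reaches {L,Q,R,W} ∋ W.
{R}: P⊥W given {R} in G with P→· removed — back-door holds.
P(W|do(P)) = Σ_{R} P(W|P,R)·P(R).

P(W|do(P)): backdoor, adjust for {R}.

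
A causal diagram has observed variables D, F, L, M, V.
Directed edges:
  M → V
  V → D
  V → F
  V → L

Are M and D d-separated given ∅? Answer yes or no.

No — M and D are d-connected given ∅.

Bayes-Ball from M | ∅ reaches {D,F,L,V}.
D ∈ reach(M|∅) ⇒ M ⊥̸ D | ∅.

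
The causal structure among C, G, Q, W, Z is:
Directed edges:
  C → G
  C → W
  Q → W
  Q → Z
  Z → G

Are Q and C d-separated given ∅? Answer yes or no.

Yes — Q ⊥ C | ∅.

Bayes-Ball from Q | ∅ reaches {G,W,Z}.
C ∉ reach(Q|∅) ⇒ Q ⊥ C | ∅.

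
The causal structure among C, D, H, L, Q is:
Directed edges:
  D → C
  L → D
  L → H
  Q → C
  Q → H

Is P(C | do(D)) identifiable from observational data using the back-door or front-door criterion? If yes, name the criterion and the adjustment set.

P(C|do(D)): backdoor, adjust for ∅.

desc(D)\{D}={C}; candidates ⊆ {H,L,Q}.
∅: D⊥C given ∅ in G with D→· removed — back-door holds.
P(C|do(D)) = P(C|D) — no adjustment needed.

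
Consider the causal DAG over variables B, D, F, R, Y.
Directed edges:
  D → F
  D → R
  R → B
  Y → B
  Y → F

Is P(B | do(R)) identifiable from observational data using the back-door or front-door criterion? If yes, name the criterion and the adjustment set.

desc(R)\{R}={B}; candidates ⊆ {D,F,Y}.
∅: R⊥B given ∅ in G with R→· removed — back-door holds.
P(B|do(R)) = P(B|R) — no adjustment needed.

P(B|do(R)): backdoor, adjust for ∅.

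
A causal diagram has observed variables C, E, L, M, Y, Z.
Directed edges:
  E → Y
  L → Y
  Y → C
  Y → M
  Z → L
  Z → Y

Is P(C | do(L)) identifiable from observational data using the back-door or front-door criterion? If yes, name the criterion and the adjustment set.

desc(L)\{L}={C,M,Y}; candidates ⊆ {E,Z}.
size 0: {}; under {} L still reaches {C,M,Y,Z} ∋ C.
{Z}: L⊥C given {Z} in G with L→· removed — back-door holds.
P(C|do(L)) = Σ_{Z} P(C|L,Z)·P(Z).

P(C|do(L)): backdoor, adjust for {Z}.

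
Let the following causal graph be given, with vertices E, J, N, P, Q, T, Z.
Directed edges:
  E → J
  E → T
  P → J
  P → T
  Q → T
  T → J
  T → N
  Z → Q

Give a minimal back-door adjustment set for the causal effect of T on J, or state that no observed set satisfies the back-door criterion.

desc(T)\{T}={J,N}; candidates ⊆ {E,P,Q,Z}.
size 0: {}; under {} T still reaches {E,J,P,Q,Z} ∋ J.
size 1: {E}, {P}, {Q} …(+1); under {E} T still reaches {J,P,Q,Z} ∋ J.
{E,P}: T⊥J given {E,P} in G with T→· removed — back-door holds.

T→J: minimal back-door set {E, P}.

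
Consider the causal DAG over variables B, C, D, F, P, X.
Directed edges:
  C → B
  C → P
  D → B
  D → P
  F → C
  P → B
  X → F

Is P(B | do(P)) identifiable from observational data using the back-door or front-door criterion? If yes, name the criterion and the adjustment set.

P(B|do(P)): backdoor, adjust for {C, D}.

desc(P)\{P}={B}; candidates ⊆ {C,D,F,X}.
size 0: {}; under {} P still reaches {B,C,D,F,X} ∋ B.
size 1: {C}, {D}, {F} …(+1); under {C} P still reaches {B,D} ∋ B.
{C,D}: P⊥B given {C,D} in G with P→· removed — back-door holds.
P(B|do(P)) = Σ_{C,D} P(B|P,C,D)·P(C,D).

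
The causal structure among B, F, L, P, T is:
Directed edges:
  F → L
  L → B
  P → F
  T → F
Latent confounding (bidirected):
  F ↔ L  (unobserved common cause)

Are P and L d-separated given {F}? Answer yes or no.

Bayes-Ball from P | {F} reaches {B,L,T}.
L ∈ reach(P|{F}) ⇒ P ⊥̸ L | {F}.

No — P and L are d-connected given {F}.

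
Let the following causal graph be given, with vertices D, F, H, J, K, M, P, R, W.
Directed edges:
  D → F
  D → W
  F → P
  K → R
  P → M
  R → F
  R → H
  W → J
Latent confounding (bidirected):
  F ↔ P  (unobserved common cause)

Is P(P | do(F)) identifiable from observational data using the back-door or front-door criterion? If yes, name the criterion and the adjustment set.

P(P|do(F)): not identifiable (no BD/FD set).

desc(F)\{F}={M,P}; candidates ⊆ {D,H,J,K,R,W}.
F↔P: latent back-door arc(s) into F.
size 0: {}; under {} F still reaches {D,H,J,K,M,P,R,W} ∋ P.
size 1: {D}, {H}, {J} …(+3); under {D} F still reaches {H,K,M,P,R} ∋ P.
size 2: {D,H}, {D,J}, {D,K} …(+12); under {D,H} F still reaches {K,M,P,R} ∋ P.
F↔P cannot be blocked by any observed set — no back-door set.
No mediator lies on a directed F→…→P path.
Neither criterion identifies P(P|do(F)) in this graph.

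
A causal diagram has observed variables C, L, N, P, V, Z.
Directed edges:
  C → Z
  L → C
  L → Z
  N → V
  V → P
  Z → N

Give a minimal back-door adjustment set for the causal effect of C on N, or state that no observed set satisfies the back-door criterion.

desc(C)\{C}={N,P,V,Z}; candidates ⊆ {L}.
size 0: {}; under {} C still reaches {L,N,P,V,Z} ∋ N.
{L}: C⊥N given {L} in G with C→· removed — back-door holds.

C→N: minimal back-door set {L}.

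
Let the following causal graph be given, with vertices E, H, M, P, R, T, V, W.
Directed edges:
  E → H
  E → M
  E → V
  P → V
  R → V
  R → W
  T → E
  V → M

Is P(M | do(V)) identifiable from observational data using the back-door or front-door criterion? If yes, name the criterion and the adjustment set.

P(M|do(V)): backdoor, adjust for {E}.

desc(V)\{V}={M}; candidates ⊆ {E,H,P,R,T,W}.
size 0: {}; under {} V still reaches {E,H,M,P,R,T,W} ∋ M.
{E}: V⊥M given {E} in G with V→· removed — back-door holds.
P(M|do(V)) = Σ_{E} P(M|V,E)·P(E).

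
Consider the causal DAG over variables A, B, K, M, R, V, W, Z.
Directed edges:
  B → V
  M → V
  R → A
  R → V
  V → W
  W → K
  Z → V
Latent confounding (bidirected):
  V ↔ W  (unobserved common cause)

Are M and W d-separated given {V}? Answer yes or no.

No — M and W are d-connected given {V}.

Bayes-Ball from M | {V} reaches {A,B,K,R,W,Z}.
W ∈ reach(M|{V}) ⇒ M ⊥̸ W | {V}.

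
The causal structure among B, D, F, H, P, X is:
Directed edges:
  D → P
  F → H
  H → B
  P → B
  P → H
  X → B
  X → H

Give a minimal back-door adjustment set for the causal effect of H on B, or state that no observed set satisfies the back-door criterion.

H→B: minimal back-door set {P, X}.

desc(H)\{H}={B}; candidates ⊆ {D,F,P,X}.
size 0: {}; under {} H still reaches {B,D,F,P,X} ∋ B.
size 1: {D}, {F}, {P} …(+1); under {D} H still reaches {B,F,P,X} ∋ B.
{P,X}: H⊥B given {P,X} in G with H→· removed — back-door holds.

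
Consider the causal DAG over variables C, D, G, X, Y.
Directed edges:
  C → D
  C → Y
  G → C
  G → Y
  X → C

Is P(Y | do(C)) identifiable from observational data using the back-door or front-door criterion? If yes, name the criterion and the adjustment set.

P(Y|do(C)): backdoor, adjust for {G}.

desc(C)\{C}={D,Y}; candidates ⊆ {G,X}.
size 0: {}; under {} C still reaches {G,X,Y} ∋ Y.
{G}: C⊥Y given {G} in G with C→· removed — back-door holds.
P(Y|do(C)) = Σ_{G} P(Y|C,G)·P(G).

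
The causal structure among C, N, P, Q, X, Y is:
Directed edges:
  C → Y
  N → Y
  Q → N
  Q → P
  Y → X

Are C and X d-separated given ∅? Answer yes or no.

Bayes-Ball from C | ∅ reaches {X,Y}.
X ∈ reach(C|∅) ⇒ C ⊥̸ X | ∅.

No — C and X are d-connected given ∅.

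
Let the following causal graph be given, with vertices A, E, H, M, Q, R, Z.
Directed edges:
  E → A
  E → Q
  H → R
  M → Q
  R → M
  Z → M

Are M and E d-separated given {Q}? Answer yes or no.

Bayes-Ball from M | {Q} reaches {A,E,H,R,Z}.
E ∈ reach(M|{Q}) ⇒ M ⊥̸ E | {Q}.

No — M and E are d-connected given {Q}.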